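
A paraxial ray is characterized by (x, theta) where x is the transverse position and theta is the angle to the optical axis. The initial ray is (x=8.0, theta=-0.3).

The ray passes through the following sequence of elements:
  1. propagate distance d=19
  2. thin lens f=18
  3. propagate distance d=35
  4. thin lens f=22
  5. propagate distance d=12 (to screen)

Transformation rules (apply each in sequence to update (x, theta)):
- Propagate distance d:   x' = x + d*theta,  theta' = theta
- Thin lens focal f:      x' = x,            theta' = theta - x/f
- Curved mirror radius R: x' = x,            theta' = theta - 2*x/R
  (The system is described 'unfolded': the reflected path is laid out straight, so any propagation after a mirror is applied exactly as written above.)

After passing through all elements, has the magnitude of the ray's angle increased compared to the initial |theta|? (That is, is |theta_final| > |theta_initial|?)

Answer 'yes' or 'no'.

Initial: x=8.0000 theta=-0.3000
After 1 (propagate distance d=19): x=2.3000 theta=-0.3000
After 2 (thin lens f=18): x=2.3000 theta=-77/180 (≈-0.4278)
After 3 (propagate distance d=35): x=-2281/180 (≈-12.6722) theta=-77/180 (≈-0.4278)
After 4 (thin lens f=22): x=-2281/180 (≈-12.6722) theta=587/3960 (≈0.1482)
After 5 (propagate distance d=12 (to screen)): x=-21569/1980 (≈-10.8934) theta=587/3960 (≈0.1482)
|theta_initial|=0.3000 |theta_final|=587/3960 (≈0.1482) -> not increased

Answer: no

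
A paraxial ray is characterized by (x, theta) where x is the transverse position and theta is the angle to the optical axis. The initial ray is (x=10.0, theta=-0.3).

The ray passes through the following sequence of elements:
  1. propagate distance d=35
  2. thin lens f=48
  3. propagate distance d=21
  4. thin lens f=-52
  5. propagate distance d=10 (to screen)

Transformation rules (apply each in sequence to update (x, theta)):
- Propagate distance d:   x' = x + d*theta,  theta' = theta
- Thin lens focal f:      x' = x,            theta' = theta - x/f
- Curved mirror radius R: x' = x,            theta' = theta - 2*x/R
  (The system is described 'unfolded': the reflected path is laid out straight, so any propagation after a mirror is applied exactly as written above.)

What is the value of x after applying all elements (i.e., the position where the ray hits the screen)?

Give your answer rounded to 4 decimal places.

Initial: x=10.0000 theta=-0.3000
After 1 (propagate distance d=35): x=-0.5000 theta=-0.3000
After 2 (thin lens f=48): x=-0.5000 theta=-139/480 (≈-0.2896)
After 3 (propagate distance d=21): x=-1053/160 (≈-6.5813) theta=-139/480 (≈-0.2896)
After 4 (thin lens f=-52): x=-1053/160 (≈-6.5813) theta=-799/1920 (≈-0.4161)
After 5 (propagate distance d=10 (to screen)): x=-10313/960 (≈-10.7427) theta=-799/1920 (≈-0.4161)
Rounded to 4 decimal places: x = -10.7427

Answer: -10.7427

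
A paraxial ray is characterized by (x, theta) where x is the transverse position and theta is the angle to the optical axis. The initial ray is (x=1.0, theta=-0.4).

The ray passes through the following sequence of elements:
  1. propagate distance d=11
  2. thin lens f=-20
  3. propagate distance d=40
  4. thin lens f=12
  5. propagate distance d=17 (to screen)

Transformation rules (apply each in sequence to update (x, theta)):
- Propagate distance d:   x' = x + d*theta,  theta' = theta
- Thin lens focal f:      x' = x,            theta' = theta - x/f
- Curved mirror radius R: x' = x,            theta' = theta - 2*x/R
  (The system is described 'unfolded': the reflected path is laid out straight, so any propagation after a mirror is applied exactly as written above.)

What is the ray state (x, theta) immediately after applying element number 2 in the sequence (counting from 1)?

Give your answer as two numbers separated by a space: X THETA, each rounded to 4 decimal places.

Initial: x=1.0000 theta=-0.4000
After 1 (propagate distance d=11): x=-3.4000 theta=-0.4000
After 2 (thin lens f=-20): x=-3.4000 theta=-0.5700
Rounded to 4 decimal places: x = -3.4000, theta = -0.5700

Answer: -3.4000 -0.5700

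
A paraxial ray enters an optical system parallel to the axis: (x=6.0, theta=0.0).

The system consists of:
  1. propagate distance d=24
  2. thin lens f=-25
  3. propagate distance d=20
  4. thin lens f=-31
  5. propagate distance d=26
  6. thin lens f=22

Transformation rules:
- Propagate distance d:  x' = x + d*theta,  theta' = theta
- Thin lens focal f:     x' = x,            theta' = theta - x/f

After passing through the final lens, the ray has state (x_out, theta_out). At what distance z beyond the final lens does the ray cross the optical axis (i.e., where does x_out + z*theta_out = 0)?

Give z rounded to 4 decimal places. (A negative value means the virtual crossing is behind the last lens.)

Answer: 43.6504

Derivation:
Initial: x=6.0000 theta=0.0000
After 1 (propagate distance d=24): x=6.0000 theta=0.0000
After 2 (thin lens f=-25): x=6.0000 theta=0.2400
After 3 (propagate distance d=20): x=10.8000 theta=0.2400
After 4 (thin lens f=-31): x=10.8000 theta=456/775 (≈0.5884)
After 5 (propagate distance d=26): x=20226/775 (≈26.0981) theta=456/775 (≈0.5884)
After 6 (thin lens f=22): x=20226/775 (≈26.0981) theta=-5097/8525 (≈-0.5979)
z_focus = -x_out/theta_out = -(20226/775)/(-5097/8525) = 74162/1699 ≈ 43.6504
Rounded to 4 decimal places: z = 43.6504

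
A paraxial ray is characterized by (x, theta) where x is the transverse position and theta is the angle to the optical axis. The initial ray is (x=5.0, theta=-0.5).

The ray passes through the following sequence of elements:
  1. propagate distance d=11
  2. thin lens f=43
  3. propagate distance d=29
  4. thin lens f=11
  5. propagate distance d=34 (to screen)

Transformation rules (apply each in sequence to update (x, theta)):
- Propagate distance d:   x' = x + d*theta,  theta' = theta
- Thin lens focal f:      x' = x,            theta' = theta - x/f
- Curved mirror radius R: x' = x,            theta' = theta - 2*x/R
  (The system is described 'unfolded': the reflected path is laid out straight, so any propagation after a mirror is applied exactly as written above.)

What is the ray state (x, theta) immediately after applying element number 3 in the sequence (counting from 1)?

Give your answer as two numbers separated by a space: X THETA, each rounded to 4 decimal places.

Answer: -14.6628 -0.4884

Derivation:
Initial: x=5.0000 theta=-0.5000
After 1 (propagate distance d=11): x=-0.5000 theta=-0.5000
After 2 (thin lens f=43): x=-0.5000 theta=-21/43 (≈-0.4884)
After 3 (propagate distance d=29): x=-1261/86 (≈-14.6628) theta=-21/43 (≈-0.4884)
Rounded to 4 decimal places: x = -14.6628, theta = -0.4884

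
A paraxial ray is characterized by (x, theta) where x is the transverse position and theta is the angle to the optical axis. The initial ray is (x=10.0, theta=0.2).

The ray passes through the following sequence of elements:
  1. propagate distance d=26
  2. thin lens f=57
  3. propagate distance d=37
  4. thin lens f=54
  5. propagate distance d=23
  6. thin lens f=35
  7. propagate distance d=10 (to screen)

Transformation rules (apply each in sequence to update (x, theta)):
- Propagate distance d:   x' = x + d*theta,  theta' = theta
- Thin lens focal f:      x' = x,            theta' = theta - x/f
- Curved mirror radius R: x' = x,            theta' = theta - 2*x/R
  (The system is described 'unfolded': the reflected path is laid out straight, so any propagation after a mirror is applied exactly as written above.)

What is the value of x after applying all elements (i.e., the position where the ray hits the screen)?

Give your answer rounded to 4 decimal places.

Initial: x=10.0000 theta=0.2000
After 1 (propagate distance d=26): x=15.2000 theta=0.2000
After 2 (thin lens f=57): x=15.2000 theta=-1/15 (≈-0.0667)
After 3 (propagate distance d=37): x=191/15 (≈12.7333) theta=-1/15 (≈-0.0667)
After 4 (thin lens f=54): x=191/15 (≈12.7333) theta=-49/162 (≈-0.3025)
After 5 (propagate distance d=23): x=4679/810 (≈5.7765) theta=-49/162 (≈-0.3025)
After 6 (thin lens f=35): x=4679/810 (≈5.7765) theta=-2209/4725 (≈-0.4675)
After 7 (propagate distance d=10 (to screen)): x=1249/1134 (≈1.1014) theta=-2209/4725 (≈-0.4675)
Rounded to 4 decimal places: x = 1.1014

Answer: 1.1014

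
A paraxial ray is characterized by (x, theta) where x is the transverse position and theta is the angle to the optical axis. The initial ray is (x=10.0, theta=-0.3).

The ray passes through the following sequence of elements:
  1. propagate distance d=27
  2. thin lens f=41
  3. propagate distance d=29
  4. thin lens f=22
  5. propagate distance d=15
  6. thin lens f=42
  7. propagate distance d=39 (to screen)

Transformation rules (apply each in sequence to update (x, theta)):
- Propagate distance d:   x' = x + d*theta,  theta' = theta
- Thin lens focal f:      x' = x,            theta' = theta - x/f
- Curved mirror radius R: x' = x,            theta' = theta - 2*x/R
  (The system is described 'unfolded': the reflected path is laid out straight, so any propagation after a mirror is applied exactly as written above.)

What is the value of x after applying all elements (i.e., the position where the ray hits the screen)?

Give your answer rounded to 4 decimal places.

Answer: 0.3734

Derivation:
Initial: x=10.0000 theta=-0.3000
After 1 (propagate distance d=27): x=1.9000 theta=-0.3000
After 2 (thin lens f=41): x=1.9000 theta=-71/205 (≈-0.3463)
After 3 (propagate distance d=29): x=-3339/410 (≈-8.1439) theta=-71/205 (≈-0.3463)
After 4 (thin lens f=22): x=-3339/410 (≈-8.1439) theta=43/1804 (≈0.0238)
After 5 (propagate distance d=15): x=-1713/220 (≈-7.7864) theta=43/1804 (≈0.0238)
After 6 (thin lens f=42): x=-1713/220 (≈-7.7864) theta=26421/126280 (≈0.2092)
After 7 (propagate distance d=39 (to screen)): x=4287/11480 (≈0.3734) theta=26421/126280 (≈0.2092)
Rounded to 4 decimal places: x = 0.3734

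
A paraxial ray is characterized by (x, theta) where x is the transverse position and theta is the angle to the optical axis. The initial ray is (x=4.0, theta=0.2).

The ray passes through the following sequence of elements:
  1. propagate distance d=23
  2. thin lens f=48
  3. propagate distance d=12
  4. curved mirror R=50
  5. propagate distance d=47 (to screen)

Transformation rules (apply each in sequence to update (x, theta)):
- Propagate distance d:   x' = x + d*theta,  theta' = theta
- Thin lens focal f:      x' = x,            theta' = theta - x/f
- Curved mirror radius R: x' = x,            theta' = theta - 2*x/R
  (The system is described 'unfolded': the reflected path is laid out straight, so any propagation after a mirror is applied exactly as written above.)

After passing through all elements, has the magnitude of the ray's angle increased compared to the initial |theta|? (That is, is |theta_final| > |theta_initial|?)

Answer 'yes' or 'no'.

Initial: x=4.0000 theta=0.2000
After 1 (propagate distance d=23): x=8.6000 theta=0.2000
After 2 (thin lens f=48): x=8.6000 theta=1/48 (≈0.0208)
After 3 (propagate distance d=12): x=8.8500 theta=1/48 (≈0.0208)
After 4 (curved mirror R=50): x=8.8500 theta=-1999/6000 (≈-0.3332)
After 5 (propagate distance d=47 (to screen)): x=-40853/6000 (≈-6.8088) theta=-1999/6000 (≈-0.3332)
|theta_initial|=0.2000 |theta_final|=1999/6000 (≈0.3332) -> increased

Answer: yes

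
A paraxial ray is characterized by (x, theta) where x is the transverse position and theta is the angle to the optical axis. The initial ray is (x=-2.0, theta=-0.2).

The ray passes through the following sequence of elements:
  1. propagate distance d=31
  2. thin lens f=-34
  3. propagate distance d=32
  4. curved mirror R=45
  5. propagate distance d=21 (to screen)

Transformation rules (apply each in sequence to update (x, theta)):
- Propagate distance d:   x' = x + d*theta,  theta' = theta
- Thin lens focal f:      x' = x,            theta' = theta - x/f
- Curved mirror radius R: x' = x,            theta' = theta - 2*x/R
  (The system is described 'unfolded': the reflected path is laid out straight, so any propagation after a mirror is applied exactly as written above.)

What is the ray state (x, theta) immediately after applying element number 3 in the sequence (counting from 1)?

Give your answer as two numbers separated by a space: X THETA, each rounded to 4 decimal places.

Answer: -22.3176 -0.4412

Derivation:
Initial: x=-2.0000 theta=-0.2000
After 1 (propagate distance d=31): x=-8.2000 theta=-0.2000
After 2 (thin lens f=-34): x=-8.2000 theta=-15/34 (≈-0.4412)
After 3 (propagate distance d=32): x=-1897/85 (≈-22.3176) theta=-15/34 (≈-0.4412)
Rounded to 4 decimal places: x = -22.3176, theta = -0.4412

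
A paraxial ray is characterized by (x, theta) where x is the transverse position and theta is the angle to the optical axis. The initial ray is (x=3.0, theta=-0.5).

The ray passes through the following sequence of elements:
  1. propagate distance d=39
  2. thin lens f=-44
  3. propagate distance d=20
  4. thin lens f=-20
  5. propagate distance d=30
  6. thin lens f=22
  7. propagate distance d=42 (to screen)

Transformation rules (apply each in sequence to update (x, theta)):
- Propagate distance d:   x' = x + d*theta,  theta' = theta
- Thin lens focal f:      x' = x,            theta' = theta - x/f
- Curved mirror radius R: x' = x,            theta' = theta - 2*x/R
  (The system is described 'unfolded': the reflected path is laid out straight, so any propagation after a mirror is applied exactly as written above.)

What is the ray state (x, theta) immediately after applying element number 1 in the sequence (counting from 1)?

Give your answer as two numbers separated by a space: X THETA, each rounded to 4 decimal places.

Answer: -16.5000 -0.5000

Derivation:
Initial: x=3.0000 theta=-0.5000
After 1 (propagate distance d=39): x=-16.5000 theta=-0.5000
Rounded to 4 decimal places: x = -16.5000, theta = -0.5000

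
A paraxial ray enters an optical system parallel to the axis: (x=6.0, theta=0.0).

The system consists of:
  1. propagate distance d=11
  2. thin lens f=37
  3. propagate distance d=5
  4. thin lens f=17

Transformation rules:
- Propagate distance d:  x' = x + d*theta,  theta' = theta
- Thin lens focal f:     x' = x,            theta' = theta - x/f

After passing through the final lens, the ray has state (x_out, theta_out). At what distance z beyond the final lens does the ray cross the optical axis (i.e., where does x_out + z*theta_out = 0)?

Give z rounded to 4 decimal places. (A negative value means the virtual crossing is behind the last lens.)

Initial: x=6.0000 theta=0.0000
After 1 (propagate distance d=11): x=6.0000 theta=0.0000
After 2 (thin lens f=37): x=6.0000 theta=-6/37 (≈-0.1622)
After 3 (propagate distance d=5): x=192/37 (≈5.1892) theta=-6/37 (≈-0.1622)
After 4 (thin lens f=17): x=192/37 (≈5.1892) theta=-294/629 (≈-0.4674)
z_focus = -x_out/theta_out = -(192/37)/(-294/629) = 544/49 ≈ 11.1020
Rounded to 4 decimal places: z = 11.1020

Answer: 11.1020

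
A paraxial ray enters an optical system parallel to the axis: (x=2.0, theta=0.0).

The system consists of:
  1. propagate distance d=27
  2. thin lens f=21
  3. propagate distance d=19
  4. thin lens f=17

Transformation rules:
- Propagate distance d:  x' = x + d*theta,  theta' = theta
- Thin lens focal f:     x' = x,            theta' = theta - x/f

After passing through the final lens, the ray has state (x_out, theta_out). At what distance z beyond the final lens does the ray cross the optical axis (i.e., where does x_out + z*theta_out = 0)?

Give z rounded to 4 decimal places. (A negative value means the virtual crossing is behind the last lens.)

Answer: 1.7895

Derivation:
Initial: x=2.0000 theta=0.0000
After 1 (propagate distance d=27): x=2.0000 theta=0.0000
After 2 (thin lens f=21): x=2.0000 theta=-2/21 (≈-0.0952)
After 3 (propagate distance d=19): x=4/21 (≈0.1905) theta=-2/21 (≈-0.0952)
After 4 (thin lens f=17): x=4/21 (≈0.1905) theta=-38/357 (≈-0.1064)
z_focus = -x_out/theta_out = -(4/21)/(-38/357) = 34/19 ≈ 1.7895
Rounded to 4 decimal places: z = 1.7895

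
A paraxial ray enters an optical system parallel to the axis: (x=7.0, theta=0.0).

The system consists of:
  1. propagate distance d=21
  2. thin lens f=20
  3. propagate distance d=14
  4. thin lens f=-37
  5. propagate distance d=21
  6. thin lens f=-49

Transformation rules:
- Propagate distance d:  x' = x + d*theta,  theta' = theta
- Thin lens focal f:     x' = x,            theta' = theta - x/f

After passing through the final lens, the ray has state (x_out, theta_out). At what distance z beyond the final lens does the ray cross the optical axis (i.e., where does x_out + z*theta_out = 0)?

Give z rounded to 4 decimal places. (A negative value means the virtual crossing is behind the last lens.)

Initial: x=7.0000 theta=0.0000
After 1 (propagate distance d=21): x=7.0000 theta=0.0000
After 2 (thin lens f=20): x=7.0000 theta=-0.3500
After 3 (propagate distance d=14): x=2.1000 theta=-0.3500
After 4 (thin lens f=-37): x=2.1000 theta=-217/740 (≈-0.2932)
After 5 (propagate distance d=21): x=-3003/740 (≈-4.0581) theta=-217/740 (≈-0.2932)
After 6 (thin lens f=-49): x=-3003/740 (≈-4.0581) theta=-487/1295 (≈-0.3761)
z_focus = -x_out/theta_out = -(-3003/740)/(-487/1295) = -21021/1948 ≈ -10.7911
Rounded to 4 decimal places: z = -10.7911

Answer: -10.7911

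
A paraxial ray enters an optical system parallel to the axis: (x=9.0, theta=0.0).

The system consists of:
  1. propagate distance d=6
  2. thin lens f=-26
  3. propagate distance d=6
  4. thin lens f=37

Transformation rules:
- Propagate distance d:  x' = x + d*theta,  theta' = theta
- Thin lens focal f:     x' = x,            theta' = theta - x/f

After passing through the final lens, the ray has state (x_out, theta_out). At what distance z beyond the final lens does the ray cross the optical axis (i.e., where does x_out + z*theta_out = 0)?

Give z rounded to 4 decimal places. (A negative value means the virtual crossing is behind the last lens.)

Answer: -236.8000

Derivation:
Initial: x=9.0000 theta=0.0000
After 1 (propagate distance d=6): x=9.0000 theta=0.0000
After 2 (thin lens f=-26): x=9.0000 theta=9/26 (≈0.3462)
After 3 (propagate distance d=6): x=144/13 (≈11.0769) theta=9/26 (≈0.3462)
After 4 (thin lens f=37): x=144/13 (≈11.0769) theta=45/962 (≈0.0468)
z_focus = -x_out/theta_out = -(144/13)/(45/962) = -236.8000
Rounded to 4 decimal places: z = -236.8000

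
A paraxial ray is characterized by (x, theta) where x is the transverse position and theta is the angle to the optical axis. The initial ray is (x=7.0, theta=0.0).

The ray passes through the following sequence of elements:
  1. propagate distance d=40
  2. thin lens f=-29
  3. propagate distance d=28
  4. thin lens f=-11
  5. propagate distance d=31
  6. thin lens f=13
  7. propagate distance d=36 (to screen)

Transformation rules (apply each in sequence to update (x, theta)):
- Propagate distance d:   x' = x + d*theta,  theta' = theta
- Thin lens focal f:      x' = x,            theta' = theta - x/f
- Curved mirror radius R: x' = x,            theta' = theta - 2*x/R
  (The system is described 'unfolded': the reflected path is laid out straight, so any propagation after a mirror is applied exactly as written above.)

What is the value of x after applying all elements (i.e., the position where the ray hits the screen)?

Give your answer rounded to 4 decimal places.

Answer: -52.4637

Derivation:
Initial: x=7.0000 theta=0.0000
After 1 (propagate distance d=40): x=7.0000 theta=0.0000
After 2 (thin lens f=-29): x=7.0000 theta=7/29 (≈0.2414)
After 3 (propagate distance d=28): x=399/29 (≈13.7586) theta=7/29 (≈0.2414)
After 4 (thin lens f=-11): x=399/29 (≈13.7586) theta=476/319 (≈1.4922)
After 5 (propagate distance d=31): x=19145/319 (≈60.0157) theta=476/319 (≈1.4922)
After 6 (thin lens f=13): x=19145/319 (≈60.0157) theta=-12957/4147 (≈-3.1244)
After 7 (propagate distance d=36 (to screen)): x=-217567/4147 (≈-52.4637) theta=-12957/4147 (≈-3.1244)
Rounded to 4 decimal places: x = -52.4637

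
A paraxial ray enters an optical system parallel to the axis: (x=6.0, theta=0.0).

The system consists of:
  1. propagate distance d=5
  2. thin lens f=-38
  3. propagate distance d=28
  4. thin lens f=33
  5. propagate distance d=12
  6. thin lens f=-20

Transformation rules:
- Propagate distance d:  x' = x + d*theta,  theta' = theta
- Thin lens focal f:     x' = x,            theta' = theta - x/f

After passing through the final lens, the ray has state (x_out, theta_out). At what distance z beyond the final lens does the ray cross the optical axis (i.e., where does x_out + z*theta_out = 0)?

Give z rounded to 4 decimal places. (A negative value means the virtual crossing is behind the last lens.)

Answer: -31.7647

Derivation:
Initial: x=6.0000 theta=0.0000
After 1 (propagate distance d=5): x=6.0000 theta=0.0000
After 2 (thin lens f=-38): x=6.0000 theta=3/19 (≈0.1579)
After 3 (propagate distance d=28): x=198/19 (≈10.4211) theta=3/19 (≈0.1579)
After 4 (thin lens f=33): x=198/19 (≈10.4211) theta=-3/19 (≈-0.1579)
After 5 (propagate distance d=12): x=162/19 (≈8.5263) theta=-3/19 (≈-0.1579)
After 6 (thin lens f=-20): x=162/19 (≈8.5263) theta=51/190 (≈0.2684)
z_focus = -x_out/theta_out = -(162/19)/(51/190) = -540/17 ≈ -31.7647
Rounded to 4 decimal places: z = -31.7647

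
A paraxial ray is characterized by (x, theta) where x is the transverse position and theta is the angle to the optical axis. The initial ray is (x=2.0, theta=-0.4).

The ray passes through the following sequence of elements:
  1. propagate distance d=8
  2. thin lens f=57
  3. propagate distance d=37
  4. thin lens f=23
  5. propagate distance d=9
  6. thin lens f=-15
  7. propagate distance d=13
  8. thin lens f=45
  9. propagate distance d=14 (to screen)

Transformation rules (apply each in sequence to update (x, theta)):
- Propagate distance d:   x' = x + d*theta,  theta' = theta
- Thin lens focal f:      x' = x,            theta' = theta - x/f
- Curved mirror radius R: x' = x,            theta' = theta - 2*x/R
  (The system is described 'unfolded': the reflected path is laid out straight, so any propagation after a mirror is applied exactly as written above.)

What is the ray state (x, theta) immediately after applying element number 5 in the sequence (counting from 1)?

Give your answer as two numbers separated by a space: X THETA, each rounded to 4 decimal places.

Initial: x=2.0000 theta=-0.4000
After 1 (propagate distance d=8): x=-1.2000 theta=-0.4000
After 2 (thin lens f=57): x=-1.2000 theta=-36/95 (≈-0.3789)
After 3 (propagate distance d=37): x=-1446/95 (≈-15.2211) theta=-36/95 (≈-0.3789)
After 4 (thin lens f=23): x=-1446/95 (≈-15.2211) theta=618/2185 (≈0.2828)
After 5 (propagate distance d=9): x=-27696/2185 (≈-12.6755) theta=618/2185 (≈0.2828)
Rounded to 4 decimal places: x = -12.6755, theta = 0.2828

Answer: -12.6755 0.2828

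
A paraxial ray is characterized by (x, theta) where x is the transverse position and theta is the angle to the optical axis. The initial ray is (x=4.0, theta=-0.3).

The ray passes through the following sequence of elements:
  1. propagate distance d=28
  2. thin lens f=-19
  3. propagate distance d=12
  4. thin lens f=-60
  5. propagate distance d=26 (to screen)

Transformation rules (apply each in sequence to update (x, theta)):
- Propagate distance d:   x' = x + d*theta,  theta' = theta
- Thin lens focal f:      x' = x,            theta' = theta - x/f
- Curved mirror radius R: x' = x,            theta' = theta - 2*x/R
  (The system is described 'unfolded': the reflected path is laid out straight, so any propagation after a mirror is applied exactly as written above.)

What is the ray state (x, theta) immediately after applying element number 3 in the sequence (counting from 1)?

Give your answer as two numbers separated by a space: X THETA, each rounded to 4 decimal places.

Answer: -10.7789 -0.5316

Derivation:
Initial: x=4.0000 theta=-0.3000
After 1 (propagate distance d=28): x=-4.4000 theta=-0.3000
After 2 (thin lens f=-19): x=-4.4000 theta=-101/190 (≈-0.5316)
After 3 (propagate distance d=12): x=-1024/95 (≈-10.7789) theta=-101/190 (≈-0.5316)
Rounded to 4 decimal places: x = -10.7789, theta = -0.5316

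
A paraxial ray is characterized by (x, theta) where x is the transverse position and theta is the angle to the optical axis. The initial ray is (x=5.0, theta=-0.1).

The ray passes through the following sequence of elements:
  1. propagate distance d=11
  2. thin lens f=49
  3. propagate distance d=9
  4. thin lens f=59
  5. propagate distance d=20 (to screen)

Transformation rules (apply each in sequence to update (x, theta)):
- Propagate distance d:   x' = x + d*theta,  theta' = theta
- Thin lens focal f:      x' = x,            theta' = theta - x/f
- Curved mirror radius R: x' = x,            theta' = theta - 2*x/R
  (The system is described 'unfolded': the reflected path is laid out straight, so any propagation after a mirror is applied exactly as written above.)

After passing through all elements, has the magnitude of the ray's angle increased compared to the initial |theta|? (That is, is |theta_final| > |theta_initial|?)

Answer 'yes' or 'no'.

Answer: yes

Derivation:
Initial: x=5.0000 theta=-0.1000
After 1 (propagate distance d=11): x=3.9000 theta=-0.1000
After 2 (thin lens f=49): x=3.9000 theta=-44/245 (≈-0.1796)
After 3 (propagate distance d=9): x=1119/490 (≈2.2837) theta=-44/245 (≈-0.1796)
After 4 (thin lens f=59): x=1119/490 (≈2.2837) theta=-6311/28910 (≈-0.2183)
After 5 (propagate distance d=20 (to screen)): x=-60199/28910 (≈-2.0823) theta=-6311/28910 (≈-0.2183)
|theta_initial|=0.1000 |theta_final|=6311/28910 (≈0.2183) -> increased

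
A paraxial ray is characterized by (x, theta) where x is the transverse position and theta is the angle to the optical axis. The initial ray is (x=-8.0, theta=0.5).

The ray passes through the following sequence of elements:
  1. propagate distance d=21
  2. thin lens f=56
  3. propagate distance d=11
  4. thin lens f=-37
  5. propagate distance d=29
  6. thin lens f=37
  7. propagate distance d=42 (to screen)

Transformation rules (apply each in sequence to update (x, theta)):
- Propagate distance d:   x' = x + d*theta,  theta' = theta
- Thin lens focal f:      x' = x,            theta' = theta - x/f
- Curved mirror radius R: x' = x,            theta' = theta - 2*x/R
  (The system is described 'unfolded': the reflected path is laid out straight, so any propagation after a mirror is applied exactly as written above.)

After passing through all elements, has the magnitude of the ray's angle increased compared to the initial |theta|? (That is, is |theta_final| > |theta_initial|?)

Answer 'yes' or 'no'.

Answer: no

Derivation:
Initial: x=-8.0000 theta=0.5000
After 1 (propagate distance d=21): x=2.5000 theta=0.5000
After 2 (thin lens f=56): x=2.5000 theta=51/112 (≈0.4554)
After 3 (propagate distance d=11): x=841/112 (≈7.5089) theta=51/112 (≈0.4554)
After 4 (thin lens f=-37): x=841/112 (≈7.5089) theta=341/518 (≈0.6583)
After 5 (propagate distance d=29): x=15747/592 (≈26.5997) theta=341/518 (≈0.6583)
After 6 (thin lens f=37): x=15747/592 (≈26.5997) theta=-9293/153328 (≈-0.0606)
After 7 (propagate distance d=42 (to screen)): x=526881/21904 (≈24.0541) theta=-9293/153328 (≈-0.0606)
|theta_initial|=0.5000 |theta_final|=9293/153328 (≈0.0606) -> not increased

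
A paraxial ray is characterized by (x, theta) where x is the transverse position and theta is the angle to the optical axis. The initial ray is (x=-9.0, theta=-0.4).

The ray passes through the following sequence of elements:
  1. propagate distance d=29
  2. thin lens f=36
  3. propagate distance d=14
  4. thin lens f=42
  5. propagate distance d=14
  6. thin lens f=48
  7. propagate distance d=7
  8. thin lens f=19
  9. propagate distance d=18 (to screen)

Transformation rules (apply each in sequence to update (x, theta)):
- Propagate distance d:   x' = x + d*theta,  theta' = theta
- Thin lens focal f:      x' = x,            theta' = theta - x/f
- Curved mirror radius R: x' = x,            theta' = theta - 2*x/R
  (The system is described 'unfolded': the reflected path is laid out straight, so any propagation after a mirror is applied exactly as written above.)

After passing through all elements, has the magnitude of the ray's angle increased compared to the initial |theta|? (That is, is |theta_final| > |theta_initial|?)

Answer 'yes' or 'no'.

Initial: x=-9.0000 theta=-0.4000
After 1 (propagate distance d=29): x=-20.6000 theta=-0.4000
After 2 (thin lens f=36): x=-20.6000 theta=31/180 (≈0.1722)
After 3 (propagate distance d=14): x=-1637/90 (≈-18.1889) theta=31/180 (≈0.1722)
After 4 (thin lens f=42): x=-1637/90 (≈-18.1889) theta=572/945 (≈0.6053)
After 5 (propagate distance d=14): x=-2623/270 (≈-9.7148) theta=572/945 (≈0.6053)
After 6 (thin lens f=48): x=-2623/270 (≈-9.7148) theta=73273/90720 (≈0.8077)
After 7 (propagate distance d=7): x=-52631/12960 (≈-4.0610) theta=73273/90720 (≈0.8077)
After 8 (thin lens f=19): x=-52631/12960 (≈-4.0610) theta=146717/143640 (≈1.0214)
After 9 (propagate distance d=18 (to screen)): x=24690949/1723680 (≈14.3246) theta=146717/143640 (≈1.0214)
|theta_initial|=0.4000 |theta_final|=146717/143640 (≈1.0214) -> increased

Answer: yes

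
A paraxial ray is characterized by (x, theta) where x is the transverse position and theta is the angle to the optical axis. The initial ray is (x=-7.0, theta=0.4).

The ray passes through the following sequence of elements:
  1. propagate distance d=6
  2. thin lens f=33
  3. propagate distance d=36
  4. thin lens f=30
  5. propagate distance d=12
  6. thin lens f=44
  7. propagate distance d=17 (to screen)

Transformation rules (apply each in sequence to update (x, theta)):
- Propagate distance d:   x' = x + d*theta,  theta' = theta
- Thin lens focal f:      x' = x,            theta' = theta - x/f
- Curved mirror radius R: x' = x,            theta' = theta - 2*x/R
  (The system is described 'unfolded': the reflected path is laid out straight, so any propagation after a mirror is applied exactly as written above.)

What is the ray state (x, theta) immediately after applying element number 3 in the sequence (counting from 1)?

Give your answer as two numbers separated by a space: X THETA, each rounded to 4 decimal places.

Answer: 14.8182 0.5394

Derivation:
Initial: x=-7.0000 theta=0.4000
After 1 (propagate distance d=6): x=-4.6000 theta=0.4000
After 2 (thin lens f=33): x=-4.6000 theta=89/165 (≈0.5394)
After 3 (propagate distance d=36): x=163/11 (≈14.8182) theta=89/165 (≈0.5394)
Rounded to 4 decimal places: x = 14.8182, theta = 0.5394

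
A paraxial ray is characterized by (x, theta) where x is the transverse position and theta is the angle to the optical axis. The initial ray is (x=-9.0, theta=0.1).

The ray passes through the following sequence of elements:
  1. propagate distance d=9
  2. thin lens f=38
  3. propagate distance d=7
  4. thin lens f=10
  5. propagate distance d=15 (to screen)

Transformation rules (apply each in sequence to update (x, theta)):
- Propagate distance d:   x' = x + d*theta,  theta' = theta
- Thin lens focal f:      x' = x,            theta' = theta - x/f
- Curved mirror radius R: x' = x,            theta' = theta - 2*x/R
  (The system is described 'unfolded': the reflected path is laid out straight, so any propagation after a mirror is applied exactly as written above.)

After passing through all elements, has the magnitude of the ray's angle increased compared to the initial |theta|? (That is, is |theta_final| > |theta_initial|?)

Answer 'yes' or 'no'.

Initial: x=-9.0000 theta=0.1000
After 1 (propagate distance d=9): x=-8.1000 theta=0.1000
After 2 (thin lens f=38): x=-8.1000 theta=119/380 (≈0.3132)
After 3 (propagate distance d=7): x=-449/76 (≈-5.9079) theta=119/380 (≈0.3132)
After 4 (thin lens f=10): x=-449/76 (≈-5.9079) theta=687/760 (≈0.9039)
After 5 (propagate distance d=15 (to screen)): x=1163/152 (≈7.6513) theta=687/760 (≈0.9039)
|theta_initial|=0.1000 |theta_final|=687/760 (≈0.9039) -> increased

Answer: yes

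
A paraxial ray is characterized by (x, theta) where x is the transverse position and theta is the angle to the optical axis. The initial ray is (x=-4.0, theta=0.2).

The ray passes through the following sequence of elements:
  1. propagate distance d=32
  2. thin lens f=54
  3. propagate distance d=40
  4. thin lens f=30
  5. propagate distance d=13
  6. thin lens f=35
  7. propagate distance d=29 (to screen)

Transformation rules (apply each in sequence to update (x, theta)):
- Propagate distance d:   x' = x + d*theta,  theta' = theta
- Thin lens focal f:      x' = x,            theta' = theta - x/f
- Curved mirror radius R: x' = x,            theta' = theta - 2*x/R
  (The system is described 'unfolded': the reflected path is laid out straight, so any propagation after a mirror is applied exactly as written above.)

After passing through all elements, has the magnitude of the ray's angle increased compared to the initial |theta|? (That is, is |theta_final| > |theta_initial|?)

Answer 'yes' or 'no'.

Answer: yes

Derivation:
Initial: x=-4.0000 theta=0.2000
After 1 (propagate distance d=32): x=2.4000 theta=0.2000
After 2 (thin lens f=54): x=2.4000 theta=7/45 (≈0.1556)
After 3 (propagate distance d=40): x=388/45 (≈8.6222) theta=7/45 (≈0.1556)
After 4 (thin lens f=30): x=388/45 (≈8.6222) theta=-89/675 (≈-0.1319)
After 5 (propagate distance d=13): x=4663/675 (≈6.9081) theta=-89/675 (≈-0.1319)
After 6 (thin lens f=35): x=4663/675 (≈6.9081) theta=-7778/23625 (≈-0.3292)
After 7 (propagate distance d=29 (to screen)): x=-62357/23625 (≈-2.6394) theta=-7778/23625 (≈-0.3292)
|theta_initial|=0.2000 |theta_final|=7778/23625 (≈0.3292) -> increased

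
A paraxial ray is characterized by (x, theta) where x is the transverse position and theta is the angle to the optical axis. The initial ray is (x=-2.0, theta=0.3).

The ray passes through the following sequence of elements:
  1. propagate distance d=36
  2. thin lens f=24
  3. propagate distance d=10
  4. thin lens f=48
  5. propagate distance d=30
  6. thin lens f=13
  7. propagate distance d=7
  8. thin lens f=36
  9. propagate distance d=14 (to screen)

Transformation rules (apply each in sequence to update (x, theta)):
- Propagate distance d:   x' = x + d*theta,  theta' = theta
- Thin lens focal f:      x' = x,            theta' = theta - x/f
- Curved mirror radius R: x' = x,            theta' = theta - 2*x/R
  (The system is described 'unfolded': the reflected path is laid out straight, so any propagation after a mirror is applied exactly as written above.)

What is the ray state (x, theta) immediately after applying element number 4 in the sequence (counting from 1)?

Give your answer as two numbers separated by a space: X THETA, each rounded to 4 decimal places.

Initial: x=-2.0000 theta=0.3000
After 1 (propagate distance d=36): x=8.8000 theta=0.3000
After 2 (thin lens f=24): x=8.8000 theta=-1/15 (≈-0.0667)
After 3 (propagate distance d=10): x=122/15 (≈8.1333) theta=-1/15 (≈-0.0667)
After 4 (thin lens f=48): x=122/15 (≈8.1333) theta=-17/72 (≈-0.2361)
Rounded to 4 decimal places: x = 8.1333, theta = -0.2361

Answer: 8.1333 -0.2361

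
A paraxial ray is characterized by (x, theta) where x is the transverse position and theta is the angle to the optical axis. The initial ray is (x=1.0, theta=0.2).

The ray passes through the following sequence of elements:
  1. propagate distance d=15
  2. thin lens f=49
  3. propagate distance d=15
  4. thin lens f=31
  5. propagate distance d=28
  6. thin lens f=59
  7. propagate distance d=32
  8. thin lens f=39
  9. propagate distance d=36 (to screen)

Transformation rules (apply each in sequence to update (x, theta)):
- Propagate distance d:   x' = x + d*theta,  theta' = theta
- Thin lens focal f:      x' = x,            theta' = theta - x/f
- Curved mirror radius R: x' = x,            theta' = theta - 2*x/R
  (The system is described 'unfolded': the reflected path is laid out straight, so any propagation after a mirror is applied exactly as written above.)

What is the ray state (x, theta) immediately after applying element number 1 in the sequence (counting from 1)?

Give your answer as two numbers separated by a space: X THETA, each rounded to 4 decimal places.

Answer: 4.0000 0.2000

Derivation:
Initial: x=1.0000 theta=0.2000
After 1 (propagate distance d=15): x=4.0000 theta=0.2000
Rounded to 4 decimal places: x = 4.0000, theta = 0.2000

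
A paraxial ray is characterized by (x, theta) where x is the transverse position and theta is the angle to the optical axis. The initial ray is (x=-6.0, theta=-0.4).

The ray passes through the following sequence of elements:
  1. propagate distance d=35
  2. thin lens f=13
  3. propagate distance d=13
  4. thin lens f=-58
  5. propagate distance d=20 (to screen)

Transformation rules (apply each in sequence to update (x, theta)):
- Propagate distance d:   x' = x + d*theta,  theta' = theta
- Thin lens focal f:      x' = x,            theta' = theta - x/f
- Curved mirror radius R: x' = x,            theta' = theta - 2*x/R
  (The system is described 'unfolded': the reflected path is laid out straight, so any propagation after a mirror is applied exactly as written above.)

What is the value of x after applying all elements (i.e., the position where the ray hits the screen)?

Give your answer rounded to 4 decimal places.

Answer: 15.7761

Derivation:
Initial: x=-6.0000 theta=-0.4000
After 1 (propagate distance d=35): x=-20.0000 theta=-0.4000
After 2 (thin lens f=13): x=-20.0000 theta=74/65 (≈1.1385)
After 3 (propagate distance d=13): x=-5.2000 theta=74/65 (≈1.1385)
After 4 (thin lens f=-58): x=-5.2000 theta=1977/1885 (≈1.0488)
After 5 (propagate distance d=20 (to screen)): x=29738/1885 (≈15.7761) theta=1977/1885 (≈1.0488)
Rounded to 4 decimal places: x = 15.7761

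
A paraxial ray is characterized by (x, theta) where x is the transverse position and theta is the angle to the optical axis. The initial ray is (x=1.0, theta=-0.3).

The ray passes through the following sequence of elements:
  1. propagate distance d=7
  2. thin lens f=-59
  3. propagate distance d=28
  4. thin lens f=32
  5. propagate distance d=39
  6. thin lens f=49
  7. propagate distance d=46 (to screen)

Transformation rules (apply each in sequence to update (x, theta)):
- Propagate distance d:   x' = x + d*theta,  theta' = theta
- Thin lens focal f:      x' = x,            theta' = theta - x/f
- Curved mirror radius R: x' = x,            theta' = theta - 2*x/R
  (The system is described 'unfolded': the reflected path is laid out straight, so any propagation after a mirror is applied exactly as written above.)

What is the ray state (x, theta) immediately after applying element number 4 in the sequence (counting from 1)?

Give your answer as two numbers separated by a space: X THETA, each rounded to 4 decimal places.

Answer: -10.0220 -0.0055

Derivation:
Initial: x=1.0000 theta=-0.3000
After 1 (propagate distance d=7): x=-1.1000 theta=-0.3000
After 2 (thin lens f=-59): x=-1.1000 theta=-94/295 (≈-0.3186)
After 3 (propagate distance d=28): x=-5913/590 (≈-10.0220) theta=-94/295 (≈-0.3186)
After 4 (thin lens f=32): x=-5913/590 (≈-10.0220) theta=-103/18880 (≈-0.0055)
Rounded to 4 decimal places: x = -10.0220, theta = -0.0055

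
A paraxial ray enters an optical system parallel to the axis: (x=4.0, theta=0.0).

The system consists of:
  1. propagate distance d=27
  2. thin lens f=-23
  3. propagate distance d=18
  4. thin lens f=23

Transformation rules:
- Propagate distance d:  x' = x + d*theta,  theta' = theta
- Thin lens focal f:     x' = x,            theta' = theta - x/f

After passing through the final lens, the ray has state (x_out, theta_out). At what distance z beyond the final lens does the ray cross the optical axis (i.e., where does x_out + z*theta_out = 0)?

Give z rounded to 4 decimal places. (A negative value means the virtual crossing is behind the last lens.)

Initial: x=4.0000 theta=0.0000
After 1 (propagate distance d=27): x=4.0000 theta=0.0000
After 2 (thin lens f=-23): x=4.0000 theta=4/23 (≈0.1739)
After 3 (propagate distance d=18): x=164/23 (≈7.1304) theta=4/23 (≈0.1739)
After 4 (thin lens f=23): x=164/23 (≈7.1304) theta=-72/529 (≈-0.1361)
z_focus = -x_out/theta_out = -(164/23)/(-72/529) = 943/18 ≈ 52.3889
Rounded to 4 decimal places: z = 52.3889

Answer: 52.3889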